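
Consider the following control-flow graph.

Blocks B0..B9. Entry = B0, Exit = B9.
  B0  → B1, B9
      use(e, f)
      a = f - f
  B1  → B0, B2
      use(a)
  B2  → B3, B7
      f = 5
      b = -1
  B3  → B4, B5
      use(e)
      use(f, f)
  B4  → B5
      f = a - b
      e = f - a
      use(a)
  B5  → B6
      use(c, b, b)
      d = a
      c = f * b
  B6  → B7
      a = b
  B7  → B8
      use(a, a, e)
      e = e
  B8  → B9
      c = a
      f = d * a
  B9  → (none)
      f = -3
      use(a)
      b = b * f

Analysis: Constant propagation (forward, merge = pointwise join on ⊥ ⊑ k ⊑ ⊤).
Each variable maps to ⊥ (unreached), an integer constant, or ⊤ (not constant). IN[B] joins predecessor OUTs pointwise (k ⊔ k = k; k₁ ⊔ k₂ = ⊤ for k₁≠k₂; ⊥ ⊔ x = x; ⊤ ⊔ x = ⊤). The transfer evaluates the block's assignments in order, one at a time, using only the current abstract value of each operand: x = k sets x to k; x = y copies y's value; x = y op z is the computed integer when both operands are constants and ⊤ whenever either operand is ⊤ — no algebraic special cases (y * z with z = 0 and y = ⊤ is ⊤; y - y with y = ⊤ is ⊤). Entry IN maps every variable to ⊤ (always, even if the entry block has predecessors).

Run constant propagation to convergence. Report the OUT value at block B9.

Converged values:
  B0:  IN=(all ⊤)  OUT=(all ⊤)
  B1:  IN=(all ⊤)  OUT=(all ⊤)
  B2:  IN=(all ⊤)  OUT={b:-1, f:5; rest ⊤}
  B3:  IN={b:-1, f:5; rest ⊤}  OUT={b:-1, f:5; rest ⊤}
  B4:  IN={b:-1, f:5; rest ⊤}  OUT={b:-1; rest ⊤}
  B5:  IN={b:-1; rest ⊤}  OUT={b:-1; rest ⊤}
  B6:  IN={b:-1; rest ⊤}  OUT={a:-1, b:-1; rest ⊤}
  B7:  IN={b:-1; rest ⊤}  OUT={b:-1; rest ⊤}
  B8:  IN={b:-1; rest ⊤}  OUT={b:-1; rest ⊤}
  B9:  IN=(all ⊤)  OUT={f:-3; rest ⊤}

Merge at B9: IN[B9] = OUT[B0] ⊔ OUT[B8] = {a: ⊤, b: ⊤, c: ⊤, d: ⊤, e: ⊤, f: ⊤}
Applying B9's transfer function to that IN value gives OUT[B9] (row B9 above).

Answer: {a: ⊤, b: ⊤, c: ⊤, d: ⊤, e: ⊤, f: -3}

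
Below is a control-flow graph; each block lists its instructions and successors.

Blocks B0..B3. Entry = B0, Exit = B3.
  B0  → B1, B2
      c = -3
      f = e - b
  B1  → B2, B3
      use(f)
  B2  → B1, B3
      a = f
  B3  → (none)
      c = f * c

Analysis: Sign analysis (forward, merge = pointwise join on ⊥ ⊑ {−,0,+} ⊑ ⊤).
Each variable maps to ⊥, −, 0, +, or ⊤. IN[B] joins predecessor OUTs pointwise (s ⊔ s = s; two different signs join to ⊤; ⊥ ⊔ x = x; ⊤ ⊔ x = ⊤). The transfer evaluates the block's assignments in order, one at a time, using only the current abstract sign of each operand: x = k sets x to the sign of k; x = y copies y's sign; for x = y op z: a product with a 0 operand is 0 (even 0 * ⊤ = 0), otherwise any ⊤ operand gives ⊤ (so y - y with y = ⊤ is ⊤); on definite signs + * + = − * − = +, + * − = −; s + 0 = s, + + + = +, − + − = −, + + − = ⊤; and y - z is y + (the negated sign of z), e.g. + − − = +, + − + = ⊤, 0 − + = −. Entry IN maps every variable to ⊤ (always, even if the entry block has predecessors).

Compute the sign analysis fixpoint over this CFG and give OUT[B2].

Answer: {a: ⊤, b: ⊤, c: -, d: ⊤, e: ⊤, f: ⊤}

Derivation:
Fixpoint table:
  B0:   IN=(all ⊤)   OUT={c:-; rest ⊤}
  B1:   IN={c:-; rest ⊤}   OUT={c:-; rest ⊤}
  B2:   IN={c:-; rest ⊤}   OUT={c:-; rest ⊤}
  B3:   IN={c:-; rest ⊤}   OUT=(all ⊤)

Merge at B2: IN[B2] = OUT[B0] ⊔ OUT[B1] = {a: ⊤, b: ⊤, c: -, d: ⊤, e: ⊤, f: ⊤}
Applying B2's transfer function to that IN value gives OUT[B2] (row B2 above).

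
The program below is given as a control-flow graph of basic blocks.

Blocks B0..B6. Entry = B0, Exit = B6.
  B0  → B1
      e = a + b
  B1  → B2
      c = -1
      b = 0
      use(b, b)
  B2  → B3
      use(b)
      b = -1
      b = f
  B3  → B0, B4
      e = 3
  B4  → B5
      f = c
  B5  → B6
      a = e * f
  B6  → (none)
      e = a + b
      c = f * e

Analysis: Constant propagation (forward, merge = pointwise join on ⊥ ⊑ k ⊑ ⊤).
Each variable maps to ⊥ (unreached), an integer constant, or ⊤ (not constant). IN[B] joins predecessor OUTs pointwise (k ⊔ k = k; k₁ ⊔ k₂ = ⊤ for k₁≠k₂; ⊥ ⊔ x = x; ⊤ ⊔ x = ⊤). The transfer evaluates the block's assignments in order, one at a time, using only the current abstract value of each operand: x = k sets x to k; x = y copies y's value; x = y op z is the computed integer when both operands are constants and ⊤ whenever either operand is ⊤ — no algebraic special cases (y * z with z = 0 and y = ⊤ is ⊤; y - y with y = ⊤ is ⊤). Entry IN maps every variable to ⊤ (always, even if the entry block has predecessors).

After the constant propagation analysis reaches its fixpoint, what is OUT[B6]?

Answer: {a: -3, b: ⊤, c: ⊤, d: ⊤, e: ⊤, f: -1}

Working:
Fixpoint table:
  B0: | IN=(all ⊤) | OUT=(all ⊤)
  B1: | IN=(all ⊤) | OUT={b:0, c:-1; rest ⊤}
  B2: | IN={b:0, c:-1; rest ⊤} | OUT={c:-1; rest ⊤}
  B3: | IN={c:-1; rest ⊤} | OUT={c:-1, e:3; rest ⊤}
  B4: | IN={c:-1, e:3; rest ⊤} | OUT={c:-1, e:3, f:-1; rest ⊤}
  B5: | IN={c:-1, e:3, f:-1; rest ⊤} | OUT={a:-3, c:-1, e:3, f:-1; rest ⊤}
  B6: | IN={a:-3, c:-1, e:3, f:-1; rest ⊤} | OUT={a:-3, f:-1; rest ⊤}

Merge at B6: IN[B6] = OUT[B5] = {a: -3, b: ⊤, c: -1, d: ⊤, e: 3, f: -1}
Applying B6's transfer function to that IN value gives OUT[B6] (row B6 above).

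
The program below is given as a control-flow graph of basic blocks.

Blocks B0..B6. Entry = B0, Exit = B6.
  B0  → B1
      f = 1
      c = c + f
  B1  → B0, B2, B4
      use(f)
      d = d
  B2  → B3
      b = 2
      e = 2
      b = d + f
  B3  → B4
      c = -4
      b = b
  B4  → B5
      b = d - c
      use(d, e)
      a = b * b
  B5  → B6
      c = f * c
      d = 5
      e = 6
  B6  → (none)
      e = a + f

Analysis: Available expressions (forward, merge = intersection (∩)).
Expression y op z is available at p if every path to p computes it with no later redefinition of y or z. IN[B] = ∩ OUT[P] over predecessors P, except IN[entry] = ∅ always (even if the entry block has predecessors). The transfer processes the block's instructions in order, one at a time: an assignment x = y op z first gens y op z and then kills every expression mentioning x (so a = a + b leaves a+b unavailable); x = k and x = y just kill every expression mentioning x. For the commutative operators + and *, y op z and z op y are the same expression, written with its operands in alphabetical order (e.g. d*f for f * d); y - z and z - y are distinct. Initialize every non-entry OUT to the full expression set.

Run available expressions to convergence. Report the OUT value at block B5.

Fixpoint table:
  B0:   IN={}   OUT={}
  B1:   IN={}   OUT={}
  B2:   IN={}   OUT={d+f}
  B3:   IN={d+f}   OUT={d+f}
  B4:   IN={}   OUT={b*b, d-c}
  B5:   IN={b*b, d-c}   OUT={b*b}
  B6:   IN={b*b}   OUT={a+f, b*b}

Merge at B5: IN[B5] = OUT[B4] = {b*b, d-c}
Applying B5's transfer function to that IN value gives OUT[B5] (row B5 above).

Answer: {b*b}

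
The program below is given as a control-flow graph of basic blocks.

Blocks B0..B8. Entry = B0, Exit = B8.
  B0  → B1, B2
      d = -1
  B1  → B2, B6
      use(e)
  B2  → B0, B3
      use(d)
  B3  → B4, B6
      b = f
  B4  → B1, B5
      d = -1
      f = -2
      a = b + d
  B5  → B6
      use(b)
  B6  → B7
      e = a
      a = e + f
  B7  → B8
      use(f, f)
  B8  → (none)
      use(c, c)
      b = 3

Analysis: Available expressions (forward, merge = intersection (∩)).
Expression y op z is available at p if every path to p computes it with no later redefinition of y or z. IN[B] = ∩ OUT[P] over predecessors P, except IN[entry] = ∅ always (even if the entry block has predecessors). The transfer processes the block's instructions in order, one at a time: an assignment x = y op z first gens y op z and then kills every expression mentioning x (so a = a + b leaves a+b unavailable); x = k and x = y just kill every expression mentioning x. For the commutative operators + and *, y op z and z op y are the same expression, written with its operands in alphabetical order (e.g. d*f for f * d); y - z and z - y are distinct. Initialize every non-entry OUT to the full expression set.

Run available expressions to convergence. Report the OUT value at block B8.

Answer: {e+f}

Working:
Fixpoint table:
  B0: | IN={} | OUT={}
  B1: | IN={} | OUT={}
  B2: | IN={} | OUT={}
  B3: | IN={} | OUT={}
  B4: | IN={} | OUT={b+d}
  B5: | IN={b+d} | OUT={b+d}
  B6: | IN={} | OUT={e+f}
  B7: | IN={e+f} | OUT={e+f}
  B8: | IN={e+f} | OUT={e+f}

Merge at B8: IN[B8] = OUT[B7] = {e+f}
Applying B8's transfer function to that IN value gives OUT[B8] (row B8 above).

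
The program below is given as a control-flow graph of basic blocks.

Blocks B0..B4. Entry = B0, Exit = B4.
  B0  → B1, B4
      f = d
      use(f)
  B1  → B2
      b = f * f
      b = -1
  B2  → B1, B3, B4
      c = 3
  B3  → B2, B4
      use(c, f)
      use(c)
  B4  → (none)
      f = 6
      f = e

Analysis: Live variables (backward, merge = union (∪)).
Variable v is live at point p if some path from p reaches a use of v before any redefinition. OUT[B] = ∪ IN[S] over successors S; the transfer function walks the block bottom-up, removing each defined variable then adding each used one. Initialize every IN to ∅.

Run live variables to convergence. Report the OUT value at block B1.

Answer: {e, f}

Working:
Per-block solution:
  B0:   IN={d, e}   OUT={e, f}
  B1:   IN={e, f}   OUT={e, f}
  B2:   IN={e, f}   OUT={c, e, f}
  B3:   IN={c, e, f}   OUT={e, f}
  B4:   IN={e}   OUT={}

Merge at B1: OUT[B1] = IN[B2] = {e, f}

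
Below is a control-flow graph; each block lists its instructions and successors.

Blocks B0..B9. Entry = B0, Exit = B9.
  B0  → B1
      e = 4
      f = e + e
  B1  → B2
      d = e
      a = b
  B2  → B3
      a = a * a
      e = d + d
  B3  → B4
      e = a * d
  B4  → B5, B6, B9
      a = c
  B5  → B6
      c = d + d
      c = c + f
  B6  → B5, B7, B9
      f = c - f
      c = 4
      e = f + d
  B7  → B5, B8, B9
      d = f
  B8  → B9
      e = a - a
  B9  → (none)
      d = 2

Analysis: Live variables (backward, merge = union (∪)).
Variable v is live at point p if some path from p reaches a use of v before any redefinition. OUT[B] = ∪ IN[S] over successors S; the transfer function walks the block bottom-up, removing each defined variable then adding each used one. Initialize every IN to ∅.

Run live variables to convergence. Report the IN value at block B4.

Answer: {c, d, f}

Derivation:
Converged values:
  B0: | IN={b, c} | OUT={b, c, e, f}
  B1: | IN={b, c, e, f} | OUT={a, c, d, f}
  B2: | IN={a, c, d, f} | OUT={a, c, d, f}
  B3: | IN={a, c, d, f} | OUT={c, d, f}
  B4: | IN={c, d, f} | OUT={a, c, d, f}
  B5: | IN={a, d, f} | OUT={a, c, d, f}
  B6: | IN={a, c, d, f} | OUT={a, d, f}
  B7: | IN={a, f} | OUT={a, d, f}
  B8: | IN={a} | OUT={}
  B9: | IN={} | OUT={}

Merge at B4: OUT[B4] = IN[B5] ⊔ IN[B6] ⊔ IN[B9] = {a, c, d, f}
Applying B4's transfer function to that OUT value gives IN[B4] (row B4 above).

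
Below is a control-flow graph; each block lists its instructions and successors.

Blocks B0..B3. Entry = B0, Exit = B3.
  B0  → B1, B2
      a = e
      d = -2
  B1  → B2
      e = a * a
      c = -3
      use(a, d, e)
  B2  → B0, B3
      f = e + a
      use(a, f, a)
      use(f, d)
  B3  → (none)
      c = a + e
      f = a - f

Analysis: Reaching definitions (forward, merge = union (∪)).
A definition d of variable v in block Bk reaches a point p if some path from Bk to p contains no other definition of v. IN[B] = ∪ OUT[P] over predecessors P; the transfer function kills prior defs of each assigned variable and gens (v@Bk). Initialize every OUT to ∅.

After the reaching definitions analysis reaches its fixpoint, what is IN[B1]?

Answer: {a@B0, c@B1, d@B0, e@B1, f@B2}

Working:
Fixpoint table:
  B0:  IN={a@B0, c@B1, d@B0, e@B1, f@B2}  OUT={a@B0, c@B1, d@B0, e@B1, f@B2}
  B1:  IN={a@B0, c@B1, d@B0, e@B1, f@B2}  OUT={a@B0, c@B1, d@B0, e@B1, f@B2}
  B2:  IN={a@B0, c@B1, d@B0, e@B1, f@B2}  OUT={a@B0, c@B1, d@B0, e@B1, f@B2}
  B3:  IN={a@B0, c@B1, d@B0, e@B1, f@B2}  OUT={a@B0, c@B3, d@B0, e@B1, f@B3}

Merge at B1: IN[B1] = OUT[B0] = {a@B0, c@B1, d@B0, e@B1, f@B2}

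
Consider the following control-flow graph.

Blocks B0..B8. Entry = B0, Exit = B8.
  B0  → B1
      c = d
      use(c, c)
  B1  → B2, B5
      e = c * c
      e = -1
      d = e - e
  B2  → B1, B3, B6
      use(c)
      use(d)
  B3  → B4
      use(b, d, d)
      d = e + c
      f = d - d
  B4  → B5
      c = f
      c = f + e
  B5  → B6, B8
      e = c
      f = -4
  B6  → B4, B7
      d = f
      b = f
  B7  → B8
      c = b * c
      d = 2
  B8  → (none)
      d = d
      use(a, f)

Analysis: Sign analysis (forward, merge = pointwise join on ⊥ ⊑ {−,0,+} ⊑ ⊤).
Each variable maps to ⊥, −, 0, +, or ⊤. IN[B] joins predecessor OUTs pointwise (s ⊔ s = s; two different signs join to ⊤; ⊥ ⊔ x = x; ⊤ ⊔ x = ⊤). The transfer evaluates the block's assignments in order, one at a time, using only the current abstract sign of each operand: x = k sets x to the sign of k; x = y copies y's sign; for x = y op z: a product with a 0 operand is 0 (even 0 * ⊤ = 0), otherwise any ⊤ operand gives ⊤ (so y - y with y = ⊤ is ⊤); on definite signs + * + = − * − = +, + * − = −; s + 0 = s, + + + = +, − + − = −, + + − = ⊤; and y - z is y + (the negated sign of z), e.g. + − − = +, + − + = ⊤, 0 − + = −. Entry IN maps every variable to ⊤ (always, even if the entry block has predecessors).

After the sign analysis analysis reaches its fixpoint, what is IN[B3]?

Converged values:
  B0:   IN=(all ⊤)   OUT=(all ⊤)
  B1:   IN=(all ⊤)   OUT={e:-; rest ⊤}
  B2:   IN={e:-; rest ⊤}   OUT={e:-; rest ⊤}
  B3:   IN={e:-; rest ⊤}   OUT={e:-; rest ⊤}
  B4:   IN=(all ⊤)   OUT=(all ⊤)
  B5:   IN=(all ⊤)   OUT={f:-; rest ⊤}
  B6:   IN=(all ⊤)   OUT=(all ⊤)
  B7:   IN=(all ⊤)   OUT={d:+; rest ⊤}
  B8:   IN=(all ⊤)   OUT=(all ⊤)

Merge at B3: IN[B3] = OUT[B2] = {a: ⊤, b: ⊤, c: ⊤, d: ⊤, e: -, f: ⊤}

Answer: {a: ⊤, b: ⊤, c: ⊤, d: ⊤, e: -, f: ⊤}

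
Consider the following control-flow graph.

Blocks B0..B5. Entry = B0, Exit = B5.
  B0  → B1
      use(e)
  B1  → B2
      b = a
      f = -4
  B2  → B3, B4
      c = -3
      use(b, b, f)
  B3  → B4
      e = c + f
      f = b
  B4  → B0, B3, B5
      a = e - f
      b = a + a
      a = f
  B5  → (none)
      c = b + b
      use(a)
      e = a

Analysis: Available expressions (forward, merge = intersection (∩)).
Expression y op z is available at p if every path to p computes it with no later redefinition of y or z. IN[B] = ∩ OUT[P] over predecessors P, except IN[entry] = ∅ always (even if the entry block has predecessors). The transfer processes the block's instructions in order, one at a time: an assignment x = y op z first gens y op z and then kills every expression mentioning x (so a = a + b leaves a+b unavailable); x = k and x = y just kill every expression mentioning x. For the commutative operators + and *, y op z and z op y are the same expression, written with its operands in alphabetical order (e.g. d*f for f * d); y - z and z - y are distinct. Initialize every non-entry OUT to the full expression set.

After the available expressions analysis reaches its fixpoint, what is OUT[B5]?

Converged values:
  B0:  IN={}  OUT={}
  B1:  IN={}  OUT={}
  B2:  IN={}  OUT={}
  B3:  IN={}  OUT={}
  B4:  IN={}  OUT={e-f}
  B5:  IN={e-f}  OUT={b+b}

Merge at B5: IN[B5] = OUT[B4] = {e-f}
Applying B5's transfer function to that IN value gives OUT[B5] (row B5 above).

Answer: {b+b}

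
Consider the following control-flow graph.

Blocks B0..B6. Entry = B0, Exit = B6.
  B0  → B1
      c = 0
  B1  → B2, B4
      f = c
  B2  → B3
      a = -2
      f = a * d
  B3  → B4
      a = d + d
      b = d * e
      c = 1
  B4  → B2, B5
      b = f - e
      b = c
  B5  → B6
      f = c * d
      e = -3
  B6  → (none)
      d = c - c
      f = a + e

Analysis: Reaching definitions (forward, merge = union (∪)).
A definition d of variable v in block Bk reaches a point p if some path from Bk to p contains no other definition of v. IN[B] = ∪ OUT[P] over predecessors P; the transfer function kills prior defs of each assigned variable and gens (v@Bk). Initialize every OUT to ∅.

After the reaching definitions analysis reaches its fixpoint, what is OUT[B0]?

Fixpoint table:
  B0:  IN={}  OUT={c@B0}
  B1:  IN={c@B0}  OUT={c@B0, f@B1}
  B2:  IN={a@B3, b@B4, c@B0, c@B3, f@B1, f@B2}  OUT={a@B2, b@B4, c@B0, c@B3, f@B2}
  B3:  IN={a@B2, b@B4, c@B0, c@B3, f@B2}  OUT={a@B3, b@B3, c@B3, f@B2}
  B4:  IN={a@B3, b@B3, c@B0, c@B3, f@B1, f@B2}  OUT={a@B3, b@B4, c@B0, c@B3, f@B1, f@B2}
  B5:  IN={a@B3, b@B4, c@B0, c@B3, f@B1, f@B2}  OUT={a@B3, b@B4, c@B0, c@B3, e@B5, f@B5}
  B6:  IN={a@B3, b@B4, c@B0, c@B3, e@B5, f@B5}  OUT={a@B3, b@B4, c@B0, c@B3, d@B6, e@B5, f@B6}

B0 is the boundary node: IN[B0] = {}
Applying B0's transfer function to that IN value gives OUT[B0] (row B0 above).

Answer: {c@B0}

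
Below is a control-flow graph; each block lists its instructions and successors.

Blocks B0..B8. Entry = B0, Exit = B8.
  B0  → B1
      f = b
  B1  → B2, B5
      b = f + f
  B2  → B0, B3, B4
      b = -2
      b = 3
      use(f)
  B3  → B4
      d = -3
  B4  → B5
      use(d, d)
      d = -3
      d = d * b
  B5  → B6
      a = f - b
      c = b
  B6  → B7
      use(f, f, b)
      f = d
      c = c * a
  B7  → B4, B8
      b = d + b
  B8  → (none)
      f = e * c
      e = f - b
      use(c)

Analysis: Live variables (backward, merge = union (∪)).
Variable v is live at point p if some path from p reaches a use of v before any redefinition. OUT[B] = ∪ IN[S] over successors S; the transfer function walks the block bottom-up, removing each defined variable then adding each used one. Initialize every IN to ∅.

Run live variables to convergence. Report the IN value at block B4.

Answer: {b, d, e, f}

Trace:
Per-block solution:
  B0:   IN={b, d, e}   OUT={d, e, f}
  B1:   IN={d, e, f}   OUT={b, d, e, f}
  B2:   IN={d, e, f}   OUT={b, d, e, f}
  B3:   IN={b, e, f}   OUT={b, d, e, f}
  B4:   IN={b, d, e, f}   OUT={b, d, e, f}
  B5:   IN={b, d, e, f}   OUT={a, b, c, d, e, f}
  B6:   IN={a, b, c, d, e, f}   OUT={b, c, d, e, f}
  B7:   IN={b, c, d, e, f}   OUT={b, c, d, e, f}
  B8:   IN={b, c, e}   OUT={}

Merge at B4: OUT[B4] = IN[B5] = {b, d, e, f}
Applying B4's transfer function to that OUT value gives IN[B4] (row B4 above).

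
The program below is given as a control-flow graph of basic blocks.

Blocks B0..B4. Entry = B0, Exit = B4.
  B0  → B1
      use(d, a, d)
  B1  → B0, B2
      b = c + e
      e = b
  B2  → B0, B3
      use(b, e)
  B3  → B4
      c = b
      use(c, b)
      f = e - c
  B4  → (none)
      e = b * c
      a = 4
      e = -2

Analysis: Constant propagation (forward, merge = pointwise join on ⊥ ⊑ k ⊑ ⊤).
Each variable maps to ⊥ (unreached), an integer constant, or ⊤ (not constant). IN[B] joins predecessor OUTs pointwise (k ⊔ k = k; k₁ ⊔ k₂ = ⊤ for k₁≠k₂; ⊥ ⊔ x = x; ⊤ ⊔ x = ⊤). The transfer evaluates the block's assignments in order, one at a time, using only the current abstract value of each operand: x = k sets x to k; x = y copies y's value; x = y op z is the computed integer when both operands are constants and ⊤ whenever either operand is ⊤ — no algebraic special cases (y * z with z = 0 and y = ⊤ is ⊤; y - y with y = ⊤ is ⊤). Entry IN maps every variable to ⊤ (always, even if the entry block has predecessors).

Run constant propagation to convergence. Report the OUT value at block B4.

Answer: {a: 4, b: ⊤, c: ⊤, d: ⊤, e: -2, f: ⊤}

Derivation:
Fixpoint table:
  B0:   IN=(all ⊤)   OUT=(all ⊤)
  B1:   IN=(all ⊤)   OUT=(all ⊤)
  B2:   IN=(all ⊤)   OUT=(all ⊤)
  B3:   IN=(all ⊤)   OUT=(all ⊤)
  B4:   IN=(all ⊤)   OUT={a:4, e:-2; rest ⊤}

Merge at B4: IN[B4] = OUT[B3] = {a: ⊤, b: ⊤, c: ⊤, d: ⊤, e: ⊤, f: ⊤}
Applying B4's transfer function to that IN value gives OUT[B4] (row B4 above).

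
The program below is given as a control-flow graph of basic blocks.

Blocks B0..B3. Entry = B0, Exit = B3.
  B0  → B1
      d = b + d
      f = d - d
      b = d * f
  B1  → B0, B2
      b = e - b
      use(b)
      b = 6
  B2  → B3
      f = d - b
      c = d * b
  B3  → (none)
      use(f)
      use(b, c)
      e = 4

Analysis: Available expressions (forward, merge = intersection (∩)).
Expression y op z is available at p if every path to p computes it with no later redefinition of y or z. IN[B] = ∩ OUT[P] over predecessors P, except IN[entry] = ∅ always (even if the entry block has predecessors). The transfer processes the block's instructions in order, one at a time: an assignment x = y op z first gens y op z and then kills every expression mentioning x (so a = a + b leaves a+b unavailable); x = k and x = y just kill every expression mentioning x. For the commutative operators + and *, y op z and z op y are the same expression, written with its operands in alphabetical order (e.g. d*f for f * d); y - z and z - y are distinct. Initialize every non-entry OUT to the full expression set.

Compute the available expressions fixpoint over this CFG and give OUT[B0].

Answer: {d*f, d-d}

Derivation:
Per-block solution:
  B0: | IN={} | OUT={d*f, d-d}
  B1: | IN={d*f, d-d} | OUT={d*f, d-d}
  B2: | IN={d*f, d-d} | OUT={b*d, d-b, d-d}
  B3: | IN={b*d, d-b, d-d} | OUT={b*d, d-b, d-d}

Merge at B0 (entry node, so the boundary value {} is joined with the incoming edge(s)): IN[B0] = {} ∩ OUT[B1] = {}
Applying B0's transfer function to that IN value gives OUT[B0] (row B0 above).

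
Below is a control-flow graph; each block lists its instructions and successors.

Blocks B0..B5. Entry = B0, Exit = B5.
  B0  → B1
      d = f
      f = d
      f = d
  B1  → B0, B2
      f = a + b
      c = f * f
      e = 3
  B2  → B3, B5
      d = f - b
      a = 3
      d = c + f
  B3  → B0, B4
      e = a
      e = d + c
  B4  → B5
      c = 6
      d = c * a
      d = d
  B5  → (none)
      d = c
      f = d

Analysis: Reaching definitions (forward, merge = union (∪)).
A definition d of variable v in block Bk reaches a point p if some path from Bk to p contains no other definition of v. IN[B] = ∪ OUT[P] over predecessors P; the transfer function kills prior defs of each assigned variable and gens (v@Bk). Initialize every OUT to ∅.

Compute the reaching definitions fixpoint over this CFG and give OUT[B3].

Answer: {a@B2, c@B1, d@B2, e@B3, f@B1}

Trace:
Converged values:
  B0: | IN={a@B2, c@B1, d@B0, d@B2, e@B1, e@B3, f@B1} | OUT={a@B2, c@B1, d@B0, e@B1, e@B3, f@B0}
  B1: | IN={a@B2, c@B1, d@B0, e@B1, e@B3, f@B0} | OUT={a@B2, c@B1, d@B0, e@B1, f@B1}
  B2: | IN={a@B2, c@B1, d@B0, e@B1, f@B1} | OUT={a@B2, c@B1, d@B2, e@B1, f@B1}
  B3: | IN={a@B2, c@B1, d@B2, e@B1, f@B1} | OUT={a@B2, c@B1, d@B2, e@B3, f@B1}
  B4: | IN={a@B2, c@B1, d@B2, e@B3, f@B1} | OUT={a@B2, c@B4, d@B4, e@B3, f@B1}
  B5: | IN={a@B2, c@B1, c@B4, d@B2, d@B4, e@B1, e@B3, f@B1} | OUT={a@B2, c@B1, c@B4, d@B5, e@B1, e@B3, f@B5}

Merge at B3: IN[B3] = OUT[B2] = {a@B2, c@B1, d@B2, e@B1, f@B1}
Applying B3's transfer function to that IN value gives OUT[B3] (row B3 above).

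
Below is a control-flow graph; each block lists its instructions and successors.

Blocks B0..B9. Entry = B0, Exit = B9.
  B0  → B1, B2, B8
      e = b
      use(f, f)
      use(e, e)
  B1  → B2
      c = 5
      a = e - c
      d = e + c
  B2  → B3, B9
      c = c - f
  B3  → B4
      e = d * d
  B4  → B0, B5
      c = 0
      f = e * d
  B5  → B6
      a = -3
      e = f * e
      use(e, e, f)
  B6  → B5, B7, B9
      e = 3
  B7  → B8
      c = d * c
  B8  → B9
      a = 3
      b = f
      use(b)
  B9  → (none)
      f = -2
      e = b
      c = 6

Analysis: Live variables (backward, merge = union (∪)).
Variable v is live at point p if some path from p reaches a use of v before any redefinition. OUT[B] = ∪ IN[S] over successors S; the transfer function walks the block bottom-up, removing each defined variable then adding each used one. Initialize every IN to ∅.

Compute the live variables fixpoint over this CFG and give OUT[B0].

Converged values:
  B0:  IN={b, c, d, f}  OUT={b, c, d, e, f}
  B1:  IN={b, e, f}  OUT={b, c, d, f}
  B2:  IN={b, c, d, f}  OUT={b, d}
  B3:  IN={b, d}  OUT={b, d, e}
  B4:  IN={b, d, e}  OUT={b, c, d, e, f}
  B5:  IN={b, c, d, e, f}  OUT={b, c, d, f}
  B6:  IN={b, c, d, f}  OUT={b, c, d, e, f}
  B7:  IN={c, d, f}  OUT={f}
  B8:  IN={f}  OUT={b}
  B9:  IN={b}  OUT={}

Merge at B0: OUT[B0] = IN[B1] ⊔ IN[B2] ⊔ IN[B8] = {b, c, d, e, f}

Answer: {b, c, d, e, f}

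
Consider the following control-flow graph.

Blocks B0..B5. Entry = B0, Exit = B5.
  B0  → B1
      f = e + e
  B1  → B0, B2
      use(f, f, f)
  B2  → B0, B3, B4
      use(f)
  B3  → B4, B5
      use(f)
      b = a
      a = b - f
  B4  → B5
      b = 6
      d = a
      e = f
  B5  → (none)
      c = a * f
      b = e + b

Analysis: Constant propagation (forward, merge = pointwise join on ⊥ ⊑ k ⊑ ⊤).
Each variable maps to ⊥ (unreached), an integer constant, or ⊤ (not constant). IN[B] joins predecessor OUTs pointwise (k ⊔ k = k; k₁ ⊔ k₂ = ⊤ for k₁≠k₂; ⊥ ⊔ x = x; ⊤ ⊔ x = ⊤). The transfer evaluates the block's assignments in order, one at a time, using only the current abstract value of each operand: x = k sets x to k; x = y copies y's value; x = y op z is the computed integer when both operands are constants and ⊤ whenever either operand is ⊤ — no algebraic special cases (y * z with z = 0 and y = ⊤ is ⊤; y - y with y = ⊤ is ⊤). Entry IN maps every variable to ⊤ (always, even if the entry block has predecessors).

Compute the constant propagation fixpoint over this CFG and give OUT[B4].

Answer: {a: ⊤, b: 6, c: ⊤, d: ⊤, e: ⊤, f: ⊤}

Trace:
Per-block solution:
  B0:   IN=(all ⊤)   OUT=(all ⊤)
  B1:   IN=(all ⊤)   OUT=(all ⊤)
  B2:   IN=(all ⊤)   OUT=(all ⊤)
  B3:   IN=(all ⊤)   OUT=(all ⊤)
  B4:   IN=(all ⊤)   OUT={b:6; rest ⊤}
  B5:   IN=(all ⊤)   OUT=(all ⊤)

Merge at B4: IN[B4] = OUT[B2] ⊔ OUT[B3] = {a: ⊤, b: ⊤, c: ⊤, d: ⊤, e: ⊤, f: ⊤}
Applying B4's transfer function to that IN value gives OUT[B4] (row B4 above).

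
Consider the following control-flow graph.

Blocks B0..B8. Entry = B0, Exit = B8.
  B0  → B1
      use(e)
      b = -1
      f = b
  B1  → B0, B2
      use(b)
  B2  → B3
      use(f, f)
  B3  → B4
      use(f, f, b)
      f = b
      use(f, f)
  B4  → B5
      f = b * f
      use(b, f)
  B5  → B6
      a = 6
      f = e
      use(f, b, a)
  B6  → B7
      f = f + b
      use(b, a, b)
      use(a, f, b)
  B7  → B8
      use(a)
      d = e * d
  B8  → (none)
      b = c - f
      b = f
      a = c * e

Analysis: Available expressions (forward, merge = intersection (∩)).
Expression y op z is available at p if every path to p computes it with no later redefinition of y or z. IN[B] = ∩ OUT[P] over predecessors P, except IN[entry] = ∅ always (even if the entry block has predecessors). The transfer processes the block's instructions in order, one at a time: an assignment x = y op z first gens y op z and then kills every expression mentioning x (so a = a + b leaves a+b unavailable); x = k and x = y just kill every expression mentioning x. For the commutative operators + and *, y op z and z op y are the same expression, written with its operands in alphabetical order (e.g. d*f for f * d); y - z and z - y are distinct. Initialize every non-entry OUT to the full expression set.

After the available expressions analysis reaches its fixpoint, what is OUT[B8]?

Answer: {c*e, c-f}

Trace:
Fixpoint table:
  B0:  IN={}  OUT={}
  B1:  IN={}  OUT={}
  B2:  IN={}  OUT={}
  B3:  IN={}  OUT={}
  B4:  IN={}  OUT={}
  B5:  IN={}  OUT={}
  B6:  IN={}  OUT={}
  B7:  IN={}  OUT={}
  B8:  IN={}  OUT={c*e, c-f}

Merge at B8: IN[B8] = OUT[B7] = {}
Applying B8's transfer function to that IN value gives OUT[B8] (row B8 above).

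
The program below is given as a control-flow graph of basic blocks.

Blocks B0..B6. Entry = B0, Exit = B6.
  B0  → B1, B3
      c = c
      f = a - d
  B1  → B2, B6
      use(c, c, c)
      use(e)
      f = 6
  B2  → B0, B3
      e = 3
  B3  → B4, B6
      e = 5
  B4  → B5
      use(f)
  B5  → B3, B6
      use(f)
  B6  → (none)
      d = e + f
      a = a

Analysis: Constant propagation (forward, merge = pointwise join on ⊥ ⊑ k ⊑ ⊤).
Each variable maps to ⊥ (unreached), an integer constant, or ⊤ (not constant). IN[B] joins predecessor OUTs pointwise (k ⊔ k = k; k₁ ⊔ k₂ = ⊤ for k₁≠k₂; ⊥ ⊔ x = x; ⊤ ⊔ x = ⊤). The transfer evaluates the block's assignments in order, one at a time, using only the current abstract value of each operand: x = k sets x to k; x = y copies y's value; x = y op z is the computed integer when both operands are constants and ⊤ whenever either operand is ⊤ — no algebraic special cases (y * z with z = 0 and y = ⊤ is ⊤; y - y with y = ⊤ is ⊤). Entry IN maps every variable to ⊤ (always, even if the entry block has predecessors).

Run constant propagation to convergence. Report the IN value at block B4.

Answer: {a: ⊤, b: ⊤, c: ⊤, d: ⊤, e: 5, f: ⊤}

Trace:
Fixpoint table:
  B0: | IN=(all ⊤) | OUT=(all ⊤)
  B1: | IN=(all ⊤) | OUT={f:6; rest ⊤}
  B2: | IN={f:6; rest ⊤} | OUT={e:3, f:6; rest ⊤}
  B3: | IN=(all ⊤) | OUT={e:5; rest ⊤}
  B4: | IN={e:5; rest ⊤} | OUT={e:5; rest ⊤}
  B5: | IN={e:5; rest ⊤} | OUT={e:5; rest ⊤}
  B6: | IN=(all ⊤) | OUT=(all ⊤)

Merge at B4: IN[B4] = OUT[B3] = {a: ⊤, b: ⊤, c: ⊤, d: ⊤, e: 5, f: ⊤}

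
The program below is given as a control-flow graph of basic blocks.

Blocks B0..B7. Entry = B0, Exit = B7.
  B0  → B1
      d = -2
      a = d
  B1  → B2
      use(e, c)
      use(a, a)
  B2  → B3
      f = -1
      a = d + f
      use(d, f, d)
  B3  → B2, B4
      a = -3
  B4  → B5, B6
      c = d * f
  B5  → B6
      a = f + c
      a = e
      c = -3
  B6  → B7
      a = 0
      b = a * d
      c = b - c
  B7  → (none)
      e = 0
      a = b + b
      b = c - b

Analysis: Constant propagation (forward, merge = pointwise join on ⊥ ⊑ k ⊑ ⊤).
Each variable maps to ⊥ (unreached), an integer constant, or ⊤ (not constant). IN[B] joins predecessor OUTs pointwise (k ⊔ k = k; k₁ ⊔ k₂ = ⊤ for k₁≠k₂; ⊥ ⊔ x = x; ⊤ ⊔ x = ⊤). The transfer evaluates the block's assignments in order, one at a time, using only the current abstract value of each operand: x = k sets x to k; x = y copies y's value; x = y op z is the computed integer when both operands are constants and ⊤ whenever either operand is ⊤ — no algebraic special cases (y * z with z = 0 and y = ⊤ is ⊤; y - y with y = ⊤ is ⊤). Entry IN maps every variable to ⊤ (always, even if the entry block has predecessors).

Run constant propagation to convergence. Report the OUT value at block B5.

Answer: {a: ⊤, b: ⊤, c: -3, d: -2, e: ⊤, f: -1}

Working:
Fixpoint table:
  B0:  IN=(all ⊤)  OUT={a:-2, d:-2; rest ⊤}
  B1:  IN={a:-2, d:-2; rest ⊤}  OUT={a:-2, d:-2; rest ⊤}
  B2:  IN={d:-2; rest ⊤}  OUT={a:-3, d:-2, f:-1; rest ⊤}
  B3:  IN={a:-3, d:-2, f:-1; rest ⊤}  OUT={a:-3, d:-2, f:-1; rest ⊤}
  B4:  IN={a:-3, d:-2, f:-1; rest ⊤}  OUT={a:-3, c:2, d:-2, f:-1; rest ⊤}
  B5:  IN={a:-3, c:2, d:-2, f:-1; rest ⊤}  OUT={c:-3, d:-2, f:-1; rest ⊤}
  B6:  IN={d:-2, f:-1; rest ⊤}  OUT={a:0, b:0, d:-2, f:-1; rest ⊤}
  B7:  IN={a:0, b:0, d:-2, f:-1; rest ⊤}  OUT={a:0, d:-2, e:0, f:-1; rest ⊤}

Merge at B5: IN[B5] = OUT[B4] = {a: -3, b: ⊤, c: 2, d: -2, e: ⊤, f: -1}
Applying B5's transfer function to that IN value gives OUT[B5] (row B5 above).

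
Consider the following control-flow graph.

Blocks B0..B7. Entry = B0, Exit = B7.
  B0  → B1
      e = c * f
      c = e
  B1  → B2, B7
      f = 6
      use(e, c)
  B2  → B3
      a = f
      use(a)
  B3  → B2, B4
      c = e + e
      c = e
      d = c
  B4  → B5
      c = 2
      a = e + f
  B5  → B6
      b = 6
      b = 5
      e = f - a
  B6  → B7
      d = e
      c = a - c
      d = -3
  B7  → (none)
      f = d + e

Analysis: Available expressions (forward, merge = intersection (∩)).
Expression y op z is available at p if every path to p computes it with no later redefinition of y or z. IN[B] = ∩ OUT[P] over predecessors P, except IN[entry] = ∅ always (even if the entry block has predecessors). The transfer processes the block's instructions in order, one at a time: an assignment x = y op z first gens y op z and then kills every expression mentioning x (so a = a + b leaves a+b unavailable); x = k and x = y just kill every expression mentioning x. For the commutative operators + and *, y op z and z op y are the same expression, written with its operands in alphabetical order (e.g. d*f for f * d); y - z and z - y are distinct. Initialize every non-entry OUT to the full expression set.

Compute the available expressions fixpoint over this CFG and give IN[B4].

Answer: {e+e}

Derivation:
Fixpoint table:
  B0:  IN={}  OUT={}
  B1:  IN={}  OUT={}
  B2:  IN={}  OUT={}
  B3:  IN={}  OUT={e+e}
  B4:  IN={e+e}  OUT={e+e, e+f}
  B5:  IN={e+e, e+f}  OUT={f-a}
  B6:  IN={f-a}  OUT={f-a}
  B7:  IN={}  OUT={d+e}

Merge at B4: IN[B4] = OUT[B3] = {e+e}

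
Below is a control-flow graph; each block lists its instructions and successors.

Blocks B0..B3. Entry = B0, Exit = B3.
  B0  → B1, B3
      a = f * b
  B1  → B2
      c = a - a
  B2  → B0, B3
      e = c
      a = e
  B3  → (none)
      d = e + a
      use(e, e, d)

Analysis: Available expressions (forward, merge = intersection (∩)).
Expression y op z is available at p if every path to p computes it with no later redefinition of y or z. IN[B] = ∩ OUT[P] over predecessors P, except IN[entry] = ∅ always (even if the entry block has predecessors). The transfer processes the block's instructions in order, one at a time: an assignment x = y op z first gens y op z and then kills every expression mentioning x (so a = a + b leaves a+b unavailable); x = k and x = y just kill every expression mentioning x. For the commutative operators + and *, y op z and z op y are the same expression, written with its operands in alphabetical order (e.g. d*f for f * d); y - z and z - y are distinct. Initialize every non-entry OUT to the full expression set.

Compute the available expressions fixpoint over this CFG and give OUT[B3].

Answer: {a+e, b*f}

Derivation:
Converged values:
  B0: | IN={} | OUT={b*f}
  B1: | IN={b*f} | OUT={a-a, b*f}
  B2: | IN={a-a, b*f} | OUT={b*f}
  B3: | IN={b*f} | OUT={a+e, b*f}

Merge at B3: IN[B3] = OUT[B0] ∩ OUT[B2] = {b*f}
Applying B3's transfer function to that IN value gives OUT[B3] (row B3 above).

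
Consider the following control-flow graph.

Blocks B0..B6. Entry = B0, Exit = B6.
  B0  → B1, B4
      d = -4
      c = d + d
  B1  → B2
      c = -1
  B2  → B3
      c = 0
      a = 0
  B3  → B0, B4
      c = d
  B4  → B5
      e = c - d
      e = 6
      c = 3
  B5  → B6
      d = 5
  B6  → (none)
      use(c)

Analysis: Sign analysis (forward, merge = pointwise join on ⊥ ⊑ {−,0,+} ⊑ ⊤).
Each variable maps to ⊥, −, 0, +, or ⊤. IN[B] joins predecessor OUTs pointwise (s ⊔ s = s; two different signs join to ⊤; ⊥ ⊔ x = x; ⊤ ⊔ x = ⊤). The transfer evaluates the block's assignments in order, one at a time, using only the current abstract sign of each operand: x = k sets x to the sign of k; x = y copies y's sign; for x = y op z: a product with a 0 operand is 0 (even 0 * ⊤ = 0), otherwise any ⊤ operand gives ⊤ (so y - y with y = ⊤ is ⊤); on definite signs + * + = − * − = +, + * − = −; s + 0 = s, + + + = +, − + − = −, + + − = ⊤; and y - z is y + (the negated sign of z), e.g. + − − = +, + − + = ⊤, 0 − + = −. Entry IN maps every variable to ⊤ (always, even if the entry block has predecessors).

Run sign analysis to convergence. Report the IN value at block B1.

Per-block solution:
  B0: | IN=(all ⊤) | OUT={c:-, d:-; rest ⊤}
  B1: | IN={c:-, d:-; rest ⊤} | OUT={c:-, d:-; rest ⊤}
  B2: | IN={c:-, d:-; rest ⊤} | OUT={a:0, c:0, d:-; rest ⊤}
  B3: | IN={a:0, c:0, d:-; rest ⊤} | OUT={a:0, c:-, d:-; rest ⊤}
  B4: | IN={c:-, d:-; rest ⊤} | OUT={c:+, d:-, e:+; rest ⊤}
  B5: | IN={c:+, d:-, e:+; rest ⊤} | OUT={c:+, d:+, e:+; rest ⊤}
  B6: | IN={c:+, d:+, e:+; rest ⊤} | OUT={c:+, d:+, e:+; rest ⊤}

Merge at B1: IN[B1] = OUT[B0] = {a: ⊤, b: ⊤, c: -, d: -, e: ⊤, f: ⊤}

Answer: {a: ⊤, b: ⊤, c: -, d: -, e: ⊤, f: ⊤}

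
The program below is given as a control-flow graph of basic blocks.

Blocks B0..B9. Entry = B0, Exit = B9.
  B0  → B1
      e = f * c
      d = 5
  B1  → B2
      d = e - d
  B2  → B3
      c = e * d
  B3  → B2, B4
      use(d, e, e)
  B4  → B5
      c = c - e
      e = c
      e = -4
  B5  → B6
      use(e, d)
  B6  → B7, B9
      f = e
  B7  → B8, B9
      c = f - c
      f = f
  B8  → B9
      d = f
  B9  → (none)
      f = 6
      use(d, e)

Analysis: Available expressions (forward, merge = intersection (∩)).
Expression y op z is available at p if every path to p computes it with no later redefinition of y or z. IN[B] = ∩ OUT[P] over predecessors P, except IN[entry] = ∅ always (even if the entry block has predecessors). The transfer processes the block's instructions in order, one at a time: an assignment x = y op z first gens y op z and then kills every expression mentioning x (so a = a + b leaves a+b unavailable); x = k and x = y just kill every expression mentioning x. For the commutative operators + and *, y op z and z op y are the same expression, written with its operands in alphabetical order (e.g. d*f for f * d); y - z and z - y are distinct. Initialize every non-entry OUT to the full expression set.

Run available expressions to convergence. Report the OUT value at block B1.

Fixpoint table:
  B0:  IN={}  OUT={c*f}
  B1:  IN={c*f}  OUT={c*f}
  B2:  IN={}  OUT={d*e}
  B3:  IN={d*e}  OUT={d*e}
  B4:  IN={d*e}  OUT={}
  B5:  IN={}  OUT={}
  B6:  IN={}  OUT={}
  B7:  IN={}  OUT={}
  B8:  IN={}  OUT={}
  B9:  IN={}  OUT={}

Merge at B1: IN[B1] = OUT[B0] = {c*f}
Applying B1's transfer function to that IN value gives OUT[B1] (row B1 above).

Answer: {c*f}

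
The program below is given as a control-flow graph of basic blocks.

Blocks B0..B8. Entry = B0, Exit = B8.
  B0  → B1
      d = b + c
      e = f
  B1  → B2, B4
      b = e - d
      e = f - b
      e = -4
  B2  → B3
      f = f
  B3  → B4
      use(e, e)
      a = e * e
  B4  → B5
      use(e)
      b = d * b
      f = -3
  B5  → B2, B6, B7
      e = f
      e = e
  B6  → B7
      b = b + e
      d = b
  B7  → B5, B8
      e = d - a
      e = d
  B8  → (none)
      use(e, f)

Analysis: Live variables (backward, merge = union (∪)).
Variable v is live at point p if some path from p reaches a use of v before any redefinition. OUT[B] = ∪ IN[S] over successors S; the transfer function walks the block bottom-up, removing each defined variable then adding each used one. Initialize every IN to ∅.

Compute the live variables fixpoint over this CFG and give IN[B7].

Fixpoint table:
  B0: | IN={a, b, c, f} | OUT={a, d, e, f}
  B1: | IN={a, d, e, f} | OUT={a, b, d, e, f}
  B2: | IN={b, d, e, f} | OUT={b, d, e}
  B3: | IN={b, d, e} | OUT={a, b, d, e}
  B4: | IN={a, b, d, e} | OUT={a, b, d, f}
  B5: | IN={a, b, d, f} | OUT={a, b, d, e, f}
  B6: | IN={a, b, e, f} | OUT={a, b, d, f}
  B7: | IN={a, b, d, f} | OUT={a, b, d, e, f}
  B8: | IN={e, f} | OUT={}

Merge at B7: OUT[B7] = IN[B5] ⊔ IN[B8] = {a, b, d, e, f}
Applying B7's transfer function to that OUT value gives IN[B7] (row B7 above).

Answer: {a, b, d, f}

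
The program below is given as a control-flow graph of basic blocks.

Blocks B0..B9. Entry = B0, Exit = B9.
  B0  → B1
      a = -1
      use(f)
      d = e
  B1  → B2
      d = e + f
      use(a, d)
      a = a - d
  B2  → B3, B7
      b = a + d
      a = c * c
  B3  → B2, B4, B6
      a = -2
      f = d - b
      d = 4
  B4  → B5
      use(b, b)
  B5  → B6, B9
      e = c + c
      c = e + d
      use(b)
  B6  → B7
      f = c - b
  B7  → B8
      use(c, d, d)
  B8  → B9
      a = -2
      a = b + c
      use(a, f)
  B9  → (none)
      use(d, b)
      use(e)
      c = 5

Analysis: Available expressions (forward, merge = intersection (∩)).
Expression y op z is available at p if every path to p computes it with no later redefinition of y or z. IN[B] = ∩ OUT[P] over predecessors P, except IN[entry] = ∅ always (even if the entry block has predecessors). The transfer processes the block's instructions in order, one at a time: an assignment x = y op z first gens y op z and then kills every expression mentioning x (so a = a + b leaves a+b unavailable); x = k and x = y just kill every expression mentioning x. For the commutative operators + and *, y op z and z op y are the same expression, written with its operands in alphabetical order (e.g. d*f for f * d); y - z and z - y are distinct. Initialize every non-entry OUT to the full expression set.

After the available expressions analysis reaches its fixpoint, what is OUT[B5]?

Per-block solution:
  B0:   IN={}   OUT={}
  B1:   IN={}   OUT={e+f}
  B2:   IN={}   OUT={c*c}
  B3:   IN={c*c}   OUT={c*c}
  B4:   IN={c*c}   OUT={c*c}
  B5:   IN={c*c}   OUT={d+e}
  B6:   IN={}   OUT={c-b}
  B7:   IN={}   OUT={}
  B8:   IN={}   OUT={b+c}
  B9:   IN={}   OUT={}

Merge at B5: IN[B5] = OUT[B4] = {c*c}
Applying B5's transfer function to that IN value gives OUT[B5] (row B5 above).

Answer: {d+e}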